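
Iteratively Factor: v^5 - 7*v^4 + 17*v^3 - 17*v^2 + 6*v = (v - 1)*(v^4 - 6*v^3 + 11*v^2 - 6*v) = (v - 3)*(v - 1)*(v^3 - 3*v^2 + 2*v) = (v - 3)*(v - 1)^2*(v^2 - 2*v) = v*(v - 3)*(v - 1)^2*(v - 2)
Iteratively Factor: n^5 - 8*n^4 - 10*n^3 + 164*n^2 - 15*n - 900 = (n - 5)*(n^4 - 3*n^3 - 25*n^2 + 39*n + 180) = (n - 5)*(n - 4)*(n^3 + n^2 - 21*n - 45) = (n - 5)^2*(n - 4)*(n^2 + 6*n + 9) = (n - 5)^2*(n - 4)*(n + 3)*(n + 3)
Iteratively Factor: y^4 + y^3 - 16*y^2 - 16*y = (y + 1)*(y^3 - 16*y) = y*(y + 1)*(y^2 - 16) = y*(y - 4)*(y + 1)*(y + 4)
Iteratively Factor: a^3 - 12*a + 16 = (a + 4)*(a^2 - 4*a + 4) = (a - 2)*(a + 4)*(a - 2)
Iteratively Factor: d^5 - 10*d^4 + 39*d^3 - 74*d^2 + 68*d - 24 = (d - 1)*(d^4 - 9*d^3 + 30*d^2 - 44*d + 24) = (d - 2)*(d - 1)*(d^3 - 7*d^2 + 16*d - 12) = (d - 2)^2*(d - 1)*(d^2 - 5*d + 6) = (d - 3)*(d - 2)^2*(d - 1)*(d - 2)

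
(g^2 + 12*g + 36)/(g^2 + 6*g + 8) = (g^2 + 12*g + 36)/(g^2 + 6*g + 8)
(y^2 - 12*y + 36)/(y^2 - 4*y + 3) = (y^2 - 12*y + 36)/(y^2 - 4*y + 3)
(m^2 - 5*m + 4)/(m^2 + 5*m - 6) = (m - 4)/(m + 6)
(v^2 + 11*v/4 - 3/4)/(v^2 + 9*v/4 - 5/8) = 2*(v + 3)/(2*v + 5)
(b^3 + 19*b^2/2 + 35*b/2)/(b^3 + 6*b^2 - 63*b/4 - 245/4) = 2*b/(2*b - 7)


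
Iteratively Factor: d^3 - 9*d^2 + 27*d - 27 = (d - 3)*(d^2 - 6*d + 9) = (d - 3)^2*(d - 3)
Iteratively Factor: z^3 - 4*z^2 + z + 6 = (z - 3)*(z^2 - z - 2) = (z - 3)*(z + 1)*(z - 2)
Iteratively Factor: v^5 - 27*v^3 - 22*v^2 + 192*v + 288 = (v + 3)*(v^4 - 3*v^3 - 18*v^2 + 32*v + 96) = (v + 2)*(v + 3)*(v^3 - 5*v^2 - 8*v + 48) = (v - 4)*(v + 2)*(v + 3)*(v^2 - v - 12) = (v - 4)^2*(v + 2)*(v + 3)*(v + 3)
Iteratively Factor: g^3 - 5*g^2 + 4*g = (g)*(g^2 - 5*g + 4) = g*(g - 4)*(g - 1)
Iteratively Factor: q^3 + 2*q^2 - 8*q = (q)*(q^2 + 2*q - 8) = q*(q - 2)*(q + 4)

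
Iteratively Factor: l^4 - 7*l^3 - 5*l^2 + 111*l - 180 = (l - 3)*(l^3 - 4*l^2 - 17*l + 60) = (l - 3)*(l + 4)*(l^2 - 8*l + 15) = (l - 5)*(l - 3)*(l + 4)*(l - 3)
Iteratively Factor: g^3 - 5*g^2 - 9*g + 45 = (g - 5)*(g^2 - 9) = (g - 5)*(g + 3)*(g - 3)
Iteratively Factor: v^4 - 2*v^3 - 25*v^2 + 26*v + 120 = (v + 2)*(v^3 - 4*v^2 - 17*v + 60) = (v + 2)*(v + 4)*(v^2 - 8*v + 15) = (v - 5)*(v + 2)*(v + 4)*(v - 3)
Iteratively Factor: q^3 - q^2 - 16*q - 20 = (q + 2)*(q^2 - 3*q - 10) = (q + 2)^2*(q - 5)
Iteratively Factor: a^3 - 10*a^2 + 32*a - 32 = (a - 2)*(a^2 - 8*a + 16) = (a - 4)*(a - 2)*(a - 4)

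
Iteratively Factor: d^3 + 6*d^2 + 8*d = (d)*(d^2 + 6*d + 8) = d*(d + 2)*(d + 4)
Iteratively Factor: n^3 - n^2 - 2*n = (n - 2)*(n^2 + n) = (n - 2)*(n + 1)*(n)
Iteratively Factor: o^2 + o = (o + 1)*(o)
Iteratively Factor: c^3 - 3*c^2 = (c - 3)*(c^2) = c*(c - 3)*(c)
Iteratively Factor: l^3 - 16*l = (l + 4)*(l^2 - 4*l) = (l - 4)*(l + 4)*(l)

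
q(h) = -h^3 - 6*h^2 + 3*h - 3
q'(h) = -3*h^2 - 12*h + 3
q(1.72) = -20.68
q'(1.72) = -26.52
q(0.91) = -5.99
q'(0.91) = -10.40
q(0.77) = -4.70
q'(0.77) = -8.02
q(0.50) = -3.12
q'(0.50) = -3.75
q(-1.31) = -14.98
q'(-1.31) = 13.57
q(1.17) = -9.31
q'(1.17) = -15.15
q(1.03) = -7.37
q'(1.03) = -12.54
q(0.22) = -2.64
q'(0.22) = 0.21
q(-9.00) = 213.00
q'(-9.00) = -132.00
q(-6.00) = -21.00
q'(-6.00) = -33.00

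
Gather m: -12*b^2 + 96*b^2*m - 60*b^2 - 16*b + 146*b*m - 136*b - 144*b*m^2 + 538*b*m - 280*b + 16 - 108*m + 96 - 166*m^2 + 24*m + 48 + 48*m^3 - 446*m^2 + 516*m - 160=-72*b^2 - 432*b + 48*m^3 + m^2*(-144*b - 612) + m*(96*b^2 + 684*b + 432)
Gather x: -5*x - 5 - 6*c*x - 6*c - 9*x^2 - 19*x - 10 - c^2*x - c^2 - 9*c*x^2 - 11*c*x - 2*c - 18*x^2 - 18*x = -c^2 - 8*c + x^2*(-9*c - 27) + x*(-c^2 - 17*c - 42) - 15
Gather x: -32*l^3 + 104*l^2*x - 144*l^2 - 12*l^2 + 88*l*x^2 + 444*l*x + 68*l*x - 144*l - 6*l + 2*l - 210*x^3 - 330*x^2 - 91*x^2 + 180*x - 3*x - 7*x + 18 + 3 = -32*l^3 - 156*l^2 - 148*l - 210*x^3 + x^2*(88*l - 421) + x*(104*l^2 + 512*l + 170) + 21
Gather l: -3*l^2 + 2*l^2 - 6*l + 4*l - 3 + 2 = -l^2 - 2*l - 1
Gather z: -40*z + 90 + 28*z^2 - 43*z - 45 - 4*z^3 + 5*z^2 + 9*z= -4*z^3 + 33*z^2 - 74*z + 45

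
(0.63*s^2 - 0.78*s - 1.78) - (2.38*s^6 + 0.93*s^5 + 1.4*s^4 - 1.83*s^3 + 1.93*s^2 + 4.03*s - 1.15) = -2.38*s^6 - 0.93*s^5 - 1.4*s^4 + 1.83*s^3 - 1.3*s^2 - 4.81*s - 0.63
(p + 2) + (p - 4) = 2*p - 2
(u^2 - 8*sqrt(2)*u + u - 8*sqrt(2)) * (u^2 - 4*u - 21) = u^4 - 8*sqrt(2)*u^3 - 3*u^3 - 25*u^2 + 24*sqrt(2)*u^2 - 21*u + 200*sqrt(2)*u + 168*sqrt(2)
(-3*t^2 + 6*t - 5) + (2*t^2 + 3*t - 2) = -t^2 + 9*t - 7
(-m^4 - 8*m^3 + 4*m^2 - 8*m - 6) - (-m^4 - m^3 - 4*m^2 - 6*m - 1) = -7*m^3 + 8*m^2 - 2*m - 5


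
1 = 1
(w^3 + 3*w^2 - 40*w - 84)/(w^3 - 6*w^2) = 1 + 9/w + 14/w^2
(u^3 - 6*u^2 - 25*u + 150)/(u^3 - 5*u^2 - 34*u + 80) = (u^2 - 11*u + 30)/(u^2 - 10*u + 16)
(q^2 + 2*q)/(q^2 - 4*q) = (q + 2)/(q - 4)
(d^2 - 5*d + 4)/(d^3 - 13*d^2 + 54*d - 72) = (d - 1)/(d^2 - 9*d + 18)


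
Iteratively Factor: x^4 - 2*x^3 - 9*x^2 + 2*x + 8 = (x + 2)*(x^3 - 4*x^2 - x + 4) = (x - 1)*(x + 2)*(x^2 - 3*x - 4) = (x - 4)*(x - 1)*(x + 2)*(x + 1)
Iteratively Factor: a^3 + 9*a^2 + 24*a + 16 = (a + 4)*(a^2 + 5*a + 4) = (a + 1)*(a + 4)*(a + 4)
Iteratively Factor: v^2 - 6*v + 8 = (v - 2)*(v - 4)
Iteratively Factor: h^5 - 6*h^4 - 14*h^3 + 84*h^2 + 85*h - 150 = (h + 3)*(h^4 - 9*h^3 + 13*h^2 + 45*h - 50) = (h - 5)*(h + 3)*(h^3 - 4*h^2 - 7*h + 10) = (h - 5)*(h + 2)*(h + 3)*(h^2 - 6*h + 5) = (h - 5)^2*(h + 2)*(h + 3)*(h - 1)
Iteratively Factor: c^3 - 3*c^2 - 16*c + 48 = (c - 4)*(c^2 + c - 12) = (c - 4)*(c + 4)*(c - 3)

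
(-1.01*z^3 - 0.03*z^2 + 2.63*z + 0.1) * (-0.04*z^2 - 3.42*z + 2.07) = 0.0404*z^5 + 3.4554*z^4 - 2.0933*z^3 - 9.0607*z^2 + 5.1021*z + 0.207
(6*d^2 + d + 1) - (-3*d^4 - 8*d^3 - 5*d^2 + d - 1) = 3*d^4 + 8*d^3 + 11*d^2 + 2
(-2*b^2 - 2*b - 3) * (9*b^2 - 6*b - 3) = -18*b^4 - 6*b^3 - 9*b^2 + 24*b + 9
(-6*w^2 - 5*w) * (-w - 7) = 6*w^3 + 47*w^2 + 35*w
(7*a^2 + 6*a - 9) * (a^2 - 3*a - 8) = 7*a^4 - 15*a^3 - 83*a^2 - 21*a + 72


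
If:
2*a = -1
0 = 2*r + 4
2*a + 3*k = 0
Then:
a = -1/2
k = 1/3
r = -2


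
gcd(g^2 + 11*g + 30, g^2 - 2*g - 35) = g + 5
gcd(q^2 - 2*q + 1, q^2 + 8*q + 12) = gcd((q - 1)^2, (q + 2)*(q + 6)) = 1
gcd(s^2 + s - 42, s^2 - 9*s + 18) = s - 6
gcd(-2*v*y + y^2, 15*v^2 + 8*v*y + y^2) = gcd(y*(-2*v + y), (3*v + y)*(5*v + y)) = 1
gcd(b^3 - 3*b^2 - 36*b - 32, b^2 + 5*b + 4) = b^2 + 5*b + 4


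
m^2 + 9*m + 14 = (m + 2)*(m + 7)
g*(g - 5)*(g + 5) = g^3 - 25*g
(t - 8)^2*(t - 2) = t^3 - 18*t^2 + 96*t - 128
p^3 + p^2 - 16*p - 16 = (p - 4)*(p + 1)*(p + 4)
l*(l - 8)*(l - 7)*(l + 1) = l^4 - 14*l^3 + 41*l^2 + 56*l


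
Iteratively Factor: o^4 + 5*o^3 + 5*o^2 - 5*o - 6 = (o - 1)*(o^3 + 6*o^2 + 11*o + 6) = (o - 1)*(o + 3)*(o^2 + 3*o + 2) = (o - 1)*(o + 1)*(o + 3)*(o + 2)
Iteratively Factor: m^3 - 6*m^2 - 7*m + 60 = (m + 3)*(m^2 - 9*m + 20) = (m - 5)*(m + 3)*(m - 4)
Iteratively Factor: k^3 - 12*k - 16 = (k + 2)*(k^2 - 2*k - 8) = (k + 2)^2*(k - 4)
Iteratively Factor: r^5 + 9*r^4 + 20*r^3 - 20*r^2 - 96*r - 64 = (r + 1)*(r^4 + 8*r^3 + 12*r^2 - 32*r - 64) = (r + 1)*(r + 4)*(r^3 + 4*r^2 - 4*r - 16) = (r + 1)*(r + 2)*(r + 4)*(r^2 + 2*r - 8) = (r + 1)*(r + 2)*(r + 4)^2*(r - 2)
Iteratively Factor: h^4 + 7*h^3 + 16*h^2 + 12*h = (h)*(h^3 + 7*h^2 + 16*h + 12) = h*(h + 2)*(h^2 + 5*h + 6) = h*(h + 2)*(h + 3)*(h + 2)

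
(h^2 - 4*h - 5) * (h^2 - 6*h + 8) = h^4 - 10*h^3 + 27*h^2 - 2*h - 40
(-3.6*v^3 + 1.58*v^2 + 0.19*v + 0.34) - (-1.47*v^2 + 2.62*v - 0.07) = -3.6*v^3 + 3.05*v^2 - 2.43*v + 0.41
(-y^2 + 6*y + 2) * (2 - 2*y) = 2*y^3 - 14*y^2 + 8*y + 4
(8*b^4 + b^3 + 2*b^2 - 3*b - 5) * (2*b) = 16*b^5 + 2*b^4 + 4*b^3 - 6*b^2 - 10*b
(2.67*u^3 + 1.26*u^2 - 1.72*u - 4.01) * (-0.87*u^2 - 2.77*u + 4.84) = -2.3229*u^5 - 8.4921*u^4 + 10.929*u^3 + 14.3515*u^2 + 2.7829*u - 19.4084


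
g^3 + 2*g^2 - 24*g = g*(g - 4)*(g + 6)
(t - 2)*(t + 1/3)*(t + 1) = t^3 - 2*t^2/3 - 7*t/3 - 2/3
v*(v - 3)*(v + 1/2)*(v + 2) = v^4 - v^3/2 - 13*v^2/2 - 3*v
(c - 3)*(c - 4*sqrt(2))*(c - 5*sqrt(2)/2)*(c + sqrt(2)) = c^4 - 11*sqrt(2)*c^3/2 - 3*c^3 + 7*c^2 + 33*sqrt(2)*c^2/2 - 21*c + 20*sqrt(2)*c - 60*sqrt(2)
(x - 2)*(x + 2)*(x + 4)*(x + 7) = x^4 + 11*x^3 + 24*x^2 - 44*x - 112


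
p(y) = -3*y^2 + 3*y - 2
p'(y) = 3 - 6*y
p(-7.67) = -201.50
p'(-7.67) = 49.02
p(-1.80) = -17.12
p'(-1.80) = 13.80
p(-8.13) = -224.68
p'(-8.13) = 51.78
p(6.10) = -95.33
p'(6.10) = -33.60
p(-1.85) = -17.82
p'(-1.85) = 14.10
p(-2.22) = -23.45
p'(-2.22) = 16.32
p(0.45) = -1.26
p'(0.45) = 0.30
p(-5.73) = -117.69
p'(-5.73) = 37.38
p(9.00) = -218.00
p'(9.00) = -51.00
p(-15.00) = -722.00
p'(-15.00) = 93.00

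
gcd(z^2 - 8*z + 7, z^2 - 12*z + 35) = z - 7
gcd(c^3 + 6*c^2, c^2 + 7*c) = c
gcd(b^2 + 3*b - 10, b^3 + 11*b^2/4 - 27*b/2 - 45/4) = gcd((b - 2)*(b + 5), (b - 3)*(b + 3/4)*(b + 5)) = b + 5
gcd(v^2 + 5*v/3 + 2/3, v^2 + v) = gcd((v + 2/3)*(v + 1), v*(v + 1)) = v + 1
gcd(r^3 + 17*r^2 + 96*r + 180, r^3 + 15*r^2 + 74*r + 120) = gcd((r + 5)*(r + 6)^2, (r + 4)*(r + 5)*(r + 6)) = r^2 + 11*r + 30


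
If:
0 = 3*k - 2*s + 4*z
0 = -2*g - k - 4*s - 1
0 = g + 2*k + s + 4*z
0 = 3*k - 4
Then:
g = -37/6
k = 4/3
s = 5/2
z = 1/4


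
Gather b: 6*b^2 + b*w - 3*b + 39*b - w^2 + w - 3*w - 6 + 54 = 6*b^2 + b*(w + 36) - w^2 - 2*w + 48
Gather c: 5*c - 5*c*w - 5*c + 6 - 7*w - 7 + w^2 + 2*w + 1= -5*c*w + w^2 - 5*w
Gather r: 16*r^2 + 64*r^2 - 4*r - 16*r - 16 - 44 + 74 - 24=80*r^2 - 20*r - 10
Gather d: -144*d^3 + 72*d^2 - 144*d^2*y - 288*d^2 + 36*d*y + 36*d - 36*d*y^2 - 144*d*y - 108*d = -144*d^3 + d^2*(-144*y - 216) + d*(-36*y^2 - 108*y - 72)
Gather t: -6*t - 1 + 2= 1 - 6*t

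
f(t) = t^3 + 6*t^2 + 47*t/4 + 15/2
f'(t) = 3*t^2 + 12*t + 47/4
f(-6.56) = -93.68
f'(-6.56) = 62.13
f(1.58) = 44.99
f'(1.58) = 38.20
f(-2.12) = 0.03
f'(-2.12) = -0.21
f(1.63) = 46.92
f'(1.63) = 39.28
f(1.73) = 50.96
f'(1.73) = 41.49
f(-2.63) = -0.09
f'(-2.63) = 0.94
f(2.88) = 114.99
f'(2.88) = 71.19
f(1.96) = 61.11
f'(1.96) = 46.79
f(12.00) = 2740.50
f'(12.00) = 587.75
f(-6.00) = -63.00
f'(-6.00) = 47.75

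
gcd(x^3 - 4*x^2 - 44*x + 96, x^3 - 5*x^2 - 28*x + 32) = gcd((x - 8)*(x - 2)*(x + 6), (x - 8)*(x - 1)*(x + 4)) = x - 8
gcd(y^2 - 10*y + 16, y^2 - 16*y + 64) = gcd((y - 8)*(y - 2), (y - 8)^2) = y - 8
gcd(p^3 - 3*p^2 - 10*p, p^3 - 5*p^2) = p^2 - 5*p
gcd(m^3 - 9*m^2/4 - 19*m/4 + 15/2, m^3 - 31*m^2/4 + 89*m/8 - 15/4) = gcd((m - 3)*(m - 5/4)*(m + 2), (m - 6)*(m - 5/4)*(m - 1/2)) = m - 5/4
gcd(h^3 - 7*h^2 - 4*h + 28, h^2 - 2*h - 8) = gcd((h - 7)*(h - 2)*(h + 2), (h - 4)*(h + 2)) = h + 2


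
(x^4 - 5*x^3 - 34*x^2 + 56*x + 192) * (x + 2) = x^5 - 3*x^4 - 44*x^3 - 12*x^2 + 304*x + 384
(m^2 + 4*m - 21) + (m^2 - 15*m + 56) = 2*m^2 - 11*m + 35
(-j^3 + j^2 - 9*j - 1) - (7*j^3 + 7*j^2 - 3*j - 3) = -8*j^3 - 6*j^2 - 6*j + 2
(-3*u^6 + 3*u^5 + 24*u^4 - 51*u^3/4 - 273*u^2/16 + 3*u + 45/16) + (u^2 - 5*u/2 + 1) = -3*u^6 + 3*u^5 + 24*u^4 - 51*u^3/4 - 257*u^2/16 + u/2 + 61/16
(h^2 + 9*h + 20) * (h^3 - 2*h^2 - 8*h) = h^5 + 7*h^4 - 6*h^3 - 112*h^2 - 160*h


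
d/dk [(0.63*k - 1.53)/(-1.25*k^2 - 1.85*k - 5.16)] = (0.7875*k^2 - 3.825*k - 6.0813)/(1.5625*k^4 + 4.625*k^3 + 16.3225*k^2 + 19.092*k + 26.6256)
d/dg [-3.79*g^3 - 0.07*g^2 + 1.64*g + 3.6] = -11.37*g^2 - 0.14*g + 1.64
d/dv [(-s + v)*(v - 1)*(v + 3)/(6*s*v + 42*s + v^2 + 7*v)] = ((s - v)*(v - 1)*(v + 3)*(6*s + 2*v + 7) + (-(s - v)*(v - 1) - (s - v)*(v + 3) + (v - 1)*(v + 3))*(6*s*v + 42*s + v^2 + 7*v))/(6*s*v + 42*s + v^2 + 7*v)^2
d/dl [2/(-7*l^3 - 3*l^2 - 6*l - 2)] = 6*(7*l^2 + 2*l + 2)/(7*l^3 + 3*l^2 + 6*l + 2)^2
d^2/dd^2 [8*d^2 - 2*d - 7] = 16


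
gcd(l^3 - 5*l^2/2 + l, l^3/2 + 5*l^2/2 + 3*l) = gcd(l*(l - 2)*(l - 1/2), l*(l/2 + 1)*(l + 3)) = l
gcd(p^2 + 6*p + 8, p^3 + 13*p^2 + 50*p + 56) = p^2 + 6*p + 8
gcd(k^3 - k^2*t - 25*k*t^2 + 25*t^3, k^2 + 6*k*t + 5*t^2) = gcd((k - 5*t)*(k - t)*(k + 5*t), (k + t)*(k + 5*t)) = k + 5*t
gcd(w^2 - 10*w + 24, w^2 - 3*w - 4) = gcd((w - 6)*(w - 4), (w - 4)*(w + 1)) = w - 4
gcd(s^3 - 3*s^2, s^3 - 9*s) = s^2 - 3*s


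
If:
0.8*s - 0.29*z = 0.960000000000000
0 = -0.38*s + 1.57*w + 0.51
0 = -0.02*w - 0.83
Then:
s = -170.12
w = -41.50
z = -472.60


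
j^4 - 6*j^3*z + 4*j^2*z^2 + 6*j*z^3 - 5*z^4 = (j - 5*z)*(j - z)^2*(j + z)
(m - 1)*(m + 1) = m^2 - 1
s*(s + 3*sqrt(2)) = s^2 + 3*sqrt(2)*s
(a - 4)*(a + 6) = a^2 + 2*a - 24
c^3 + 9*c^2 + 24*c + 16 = (c + 1)*(c + 4)^2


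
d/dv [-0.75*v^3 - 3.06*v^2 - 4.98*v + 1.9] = -2.25*v^2 - 6.12*v - 4.98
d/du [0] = 0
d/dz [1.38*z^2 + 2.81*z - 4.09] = 2.76*z + 2.81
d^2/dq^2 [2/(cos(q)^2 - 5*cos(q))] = 2*(-(1 - cos(2*q))^2 - 75*cos(q)/4 - 27*cos(2*q)/2 + 15*cos(3*q)/4 + 81/2)/((cos(q) - 5)^3*cos(q)^3)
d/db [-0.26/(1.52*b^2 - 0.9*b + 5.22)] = (0.7904*b - 0.234)/(1.52*b^2 - 0.9*b + 5.22)^2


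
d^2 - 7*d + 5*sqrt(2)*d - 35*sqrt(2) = (d - 7)*(d + 5*sqrt(2))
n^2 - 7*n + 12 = (n - 4)*(n - 3)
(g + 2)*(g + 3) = g^2 + 5*g + 6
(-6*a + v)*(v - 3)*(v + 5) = -6*a*v^2 - 12*a*v + 90*a + v^3 + 2*v^2 - 15*v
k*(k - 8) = k^2 - 8*k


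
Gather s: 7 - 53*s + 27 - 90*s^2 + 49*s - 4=-90*s^2 - 4*s + 30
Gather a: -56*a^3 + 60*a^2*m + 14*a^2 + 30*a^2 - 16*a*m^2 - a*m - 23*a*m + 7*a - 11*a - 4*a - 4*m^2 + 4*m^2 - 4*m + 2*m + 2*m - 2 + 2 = -56*a^3 + a^2*(60*m + 44) + a*(-16*m^2 - 24*m - 8)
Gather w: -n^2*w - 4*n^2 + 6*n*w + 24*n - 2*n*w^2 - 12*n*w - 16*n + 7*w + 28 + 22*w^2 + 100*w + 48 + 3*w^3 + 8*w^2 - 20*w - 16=-4*n^2 + 8*n + 3*w^3 + w^2*(30 - 2*n) + w*(-n^2 - 6*n + 87) + 60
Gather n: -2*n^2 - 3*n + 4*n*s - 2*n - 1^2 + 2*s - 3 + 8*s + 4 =-2*n^2 + n*(4*s - 5) + 10*s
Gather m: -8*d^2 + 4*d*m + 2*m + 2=-8*d^2 + m*(4*d + 2) + 2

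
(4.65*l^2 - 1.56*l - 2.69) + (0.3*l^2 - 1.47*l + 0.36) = 4.95*l^2 - 3.03*l - 2.33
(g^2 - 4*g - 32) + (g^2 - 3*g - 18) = 2*g^2 - 7*g - 50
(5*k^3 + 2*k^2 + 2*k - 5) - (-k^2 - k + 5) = 5*k^3 + 3*k^2 + 3*k - 10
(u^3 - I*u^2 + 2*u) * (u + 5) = u^4 + 5*u^3 - I*u^3 + 2*u^2 - 5*I*u^2 + 10*u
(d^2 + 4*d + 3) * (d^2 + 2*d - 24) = d^4 + 6*d^3 - 13*d^2 - 90*d - 72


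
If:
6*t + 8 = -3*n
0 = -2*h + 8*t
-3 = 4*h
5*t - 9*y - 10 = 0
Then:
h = -3/4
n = -55/24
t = -3/16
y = -175/144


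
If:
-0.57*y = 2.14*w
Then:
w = -0.266355140186916*y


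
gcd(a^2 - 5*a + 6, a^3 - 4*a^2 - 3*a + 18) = a - 3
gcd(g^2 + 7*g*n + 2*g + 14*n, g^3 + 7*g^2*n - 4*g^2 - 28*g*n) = g + 7*n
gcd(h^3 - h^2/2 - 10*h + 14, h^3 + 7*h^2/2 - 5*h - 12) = h - 2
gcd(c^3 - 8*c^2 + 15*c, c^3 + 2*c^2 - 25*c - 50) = c - 5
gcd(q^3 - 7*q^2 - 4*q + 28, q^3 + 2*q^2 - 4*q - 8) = q^2 - 4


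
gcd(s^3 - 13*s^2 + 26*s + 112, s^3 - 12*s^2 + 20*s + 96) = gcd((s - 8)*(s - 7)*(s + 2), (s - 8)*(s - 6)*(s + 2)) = s^2 - 6*s - 16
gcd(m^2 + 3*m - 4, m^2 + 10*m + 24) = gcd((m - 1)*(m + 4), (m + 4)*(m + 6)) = m + 4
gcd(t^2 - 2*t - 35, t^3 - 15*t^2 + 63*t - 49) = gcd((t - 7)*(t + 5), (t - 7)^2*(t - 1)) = t - 7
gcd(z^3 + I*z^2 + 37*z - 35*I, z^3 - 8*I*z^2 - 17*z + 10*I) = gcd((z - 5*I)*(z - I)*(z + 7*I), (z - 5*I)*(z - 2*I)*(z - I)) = z^2 - 6*I*z - 5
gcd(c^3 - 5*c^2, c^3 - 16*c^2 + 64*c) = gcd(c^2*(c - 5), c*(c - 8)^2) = c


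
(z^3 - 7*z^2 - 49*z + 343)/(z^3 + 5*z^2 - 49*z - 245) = (z - 7)/(z + 5)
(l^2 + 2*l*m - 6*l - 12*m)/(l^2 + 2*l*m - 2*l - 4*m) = (l - 6)/(l - 2)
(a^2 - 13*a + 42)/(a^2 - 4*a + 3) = (a^2 - 13*a + 42)/(a^2 - 4*a + 3)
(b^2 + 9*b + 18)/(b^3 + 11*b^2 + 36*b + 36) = 1/(b + 2)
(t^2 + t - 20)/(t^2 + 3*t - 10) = (t - 4)/(t - 2)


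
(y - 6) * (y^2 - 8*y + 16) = y^3 - 14*y^2 + 64*y - 96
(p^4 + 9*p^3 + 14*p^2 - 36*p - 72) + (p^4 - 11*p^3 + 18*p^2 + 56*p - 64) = 2*p^4 - 2*p^3 + 32*p^2 + 20*p - 136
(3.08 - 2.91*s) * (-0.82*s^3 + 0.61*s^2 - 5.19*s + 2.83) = 2.3862*s^4 - 4.3007*s^3 + 16.9817*s^2 - 24.2205*s + 8.7164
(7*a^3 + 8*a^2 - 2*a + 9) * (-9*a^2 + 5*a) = -63*a^5 - 37*a^4 + 58*a^3 - 91*a^2 + 45*a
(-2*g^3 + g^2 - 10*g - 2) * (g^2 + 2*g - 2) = -2*g^5 - 3*g^4 - 4*g^3 - 24*g^2 + 16*g + 4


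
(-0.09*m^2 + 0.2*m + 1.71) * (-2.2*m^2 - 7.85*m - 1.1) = 0.198*m^4 + 0.2665*m^3 - 5.233*m^2 - 13.6435*m - 1.881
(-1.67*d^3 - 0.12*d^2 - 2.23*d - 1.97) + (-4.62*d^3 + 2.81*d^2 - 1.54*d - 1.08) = -6.29*d^3 + 2.69*d^2 - 3.77*d - 3.05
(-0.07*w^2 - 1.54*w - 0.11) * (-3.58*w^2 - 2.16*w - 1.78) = 0.2506*w^4 + 5.6644*w^3 + 3.8448*w^2 + 2.9788*w + 0.1958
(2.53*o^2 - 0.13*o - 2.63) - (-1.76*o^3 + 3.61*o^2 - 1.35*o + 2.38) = 1.76*o^3 - 1.08*o^2 + 1.22*o - 5.01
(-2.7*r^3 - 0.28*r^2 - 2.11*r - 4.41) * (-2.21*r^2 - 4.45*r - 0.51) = 5.967*r^5 + 12.6338*r^4 + 7.2861*r^3 + 19.2784*r^2 + 20.7006*r + 2.2491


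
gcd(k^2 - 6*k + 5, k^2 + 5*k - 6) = k - 1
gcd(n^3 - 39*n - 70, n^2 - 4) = n + 2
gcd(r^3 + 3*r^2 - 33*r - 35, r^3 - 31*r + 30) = r - 5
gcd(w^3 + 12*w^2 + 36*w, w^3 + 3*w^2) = w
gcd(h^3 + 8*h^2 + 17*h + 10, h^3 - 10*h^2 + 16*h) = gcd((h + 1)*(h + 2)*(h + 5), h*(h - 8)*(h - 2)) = 1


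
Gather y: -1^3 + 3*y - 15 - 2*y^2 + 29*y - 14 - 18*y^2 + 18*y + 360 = -20*y^2 + 50*y + 330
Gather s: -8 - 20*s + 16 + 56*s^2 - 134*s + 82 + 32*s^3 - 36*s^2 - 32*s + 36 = 32*s^3 + 20*s^2 - 186*s + 126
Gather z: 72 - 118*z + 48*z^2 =48*z^2 - 118*z + 72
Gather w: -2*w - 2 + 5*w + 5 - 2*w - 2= w + 1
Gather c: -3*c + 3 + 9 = 12 - 3*c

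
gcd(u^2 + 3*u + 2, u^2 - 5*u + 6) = 1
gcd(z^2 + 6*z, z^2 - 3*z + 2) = 1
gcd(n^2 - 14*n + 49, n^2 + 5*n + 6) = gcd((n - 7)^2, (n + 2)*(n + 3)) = 1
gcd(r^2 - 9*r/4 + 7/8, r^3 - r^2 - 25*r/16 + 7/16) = r - 7/4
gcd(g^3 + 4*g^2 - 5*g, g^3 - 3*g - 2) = 1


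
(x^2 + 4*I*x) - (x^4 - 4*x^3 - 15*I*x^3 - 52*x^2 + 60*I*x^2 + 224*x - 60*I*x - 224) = -x^4 + 4*x^3 + 15*I*x^3 + 53*x^2 - 60*I*x^2 - 224*x + 64*I*x + 224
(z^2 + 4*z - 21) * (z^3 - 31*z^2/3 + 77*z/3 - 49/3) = z^5 - 19*z^4/3 - 110*z^3/3 + 910*z^2/3 - 1813*z/3 + 343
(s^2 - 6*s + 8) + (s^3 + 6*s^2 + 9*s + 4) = s^3 + 7*s^2 + 3*s + 12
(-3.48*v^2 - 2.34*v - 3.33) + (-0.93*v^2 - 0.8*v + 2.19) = -4.41*v^2 - 3.14*v - 1.14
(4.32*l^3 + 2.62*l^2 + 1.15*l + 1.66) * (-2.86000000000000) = -12.3552*l^3 - 7.4932*l^2 - 3.289*l - 4.7476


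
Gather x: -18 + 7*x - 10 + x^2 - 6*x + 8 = x^2 + x - 20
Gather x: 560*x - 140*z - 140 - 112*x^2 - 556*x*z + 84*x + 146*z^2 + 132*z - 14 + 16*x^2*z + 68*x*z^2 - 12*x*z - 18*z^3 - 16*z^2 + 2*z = x^2*(16*z - 112) + x*(68*z^2 - 568*z + 644) - 18*z^3 + 130*z^2 - 6*z - 154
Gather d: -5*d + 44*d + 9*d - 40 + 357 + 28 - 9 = 48*d + 336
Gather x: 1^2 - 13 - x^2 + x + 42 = -x^2 + x + 30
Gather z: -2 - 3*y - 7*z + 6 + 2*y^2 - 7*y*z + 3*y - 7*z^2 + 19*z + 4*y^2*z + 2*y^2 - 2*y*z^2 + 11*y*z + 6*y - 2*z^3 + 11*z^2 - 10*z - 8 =4*y^2 + 6*y - 2*z^3 + z^2*(4 - 2*y) + z*(4*y^2 + 4*y + 2) - 4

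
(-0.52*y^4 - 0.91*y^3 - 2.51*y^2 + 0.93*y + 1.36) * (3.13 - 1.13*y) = 0.5876*y^5 - 0.5993*y^4 - 0.0120000000000005*y^3 - 8.9072*y^2 + 1.3741*y + 4.2568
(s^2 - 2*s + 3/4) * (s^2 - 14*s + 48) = s^4 - 16*s^3 + 307*s^2/4 - 213*s/2 + 36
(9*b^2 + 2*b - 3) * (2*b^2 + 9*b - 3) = 18*b^4 + 85*b^3 - 15*b^2 - 33*b + 9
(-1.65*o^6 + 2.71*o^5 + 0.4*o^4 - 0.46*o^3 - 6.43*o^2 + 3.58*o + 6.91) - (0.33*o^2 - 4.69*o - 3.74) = -1.65*o^6 + 2.71*o^5 + 0.4*o^4 - 0.46*o^3 - 6.76*o^2 + 8.27*o + 10.65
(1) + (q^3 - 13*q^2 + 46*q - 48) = q^3 - 13*q^2 + 46*q - 47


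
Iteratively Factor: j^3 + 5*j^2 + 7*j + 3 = (j + 1)*(j^2 + 4*j + 3) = (j + 1)^2*(j + 3)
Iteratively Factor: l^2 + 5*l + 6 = (l + 3)*(l + 2)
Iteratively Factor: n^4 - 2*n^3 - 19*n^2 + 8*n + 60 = (n + 3)*(n^3 - 5*n^2 - 4*n + 20) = (n - 5)*(n + 3)*(n^2 - 4) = (n - 5)*(n + 2)*(n + 3)*(n - 2)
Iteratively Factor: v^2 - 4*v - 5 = (v + 1)*(v - 5)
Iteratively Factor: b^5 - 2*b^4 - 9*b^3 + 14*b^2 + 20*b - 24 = (b + 2)*(b^4 - 4*b^3 - b^2 + 16*b - 12) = (b + 2)^2*(b^3 - 6*b^2 + 11*b - 6) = (b - 1)*(b + 2)^2*(b^2 - 5*b + 6) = (b - 3)*(b - 1)*(b + 2)^2*(b - 2)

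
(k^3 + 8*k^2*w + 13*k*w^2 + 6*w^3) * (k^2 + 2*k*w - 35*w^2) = k^5 + 10*k^4*w - 6*k^3*w^2 - 248*k^2*w^3 - 443*k*w^4 - 210*w^5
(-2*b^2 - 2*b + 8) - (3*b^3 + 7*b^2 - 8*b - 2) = -3*b^3 - 9*b^2 + 6*b + 10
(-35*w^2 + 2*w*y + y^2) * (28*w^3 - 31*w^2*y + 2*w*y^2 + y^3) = -980*w^5 + 1141*w^4*y - 104*w^3*y^2 - 62*w^2*y^3 + 4*w*y^4 + y^5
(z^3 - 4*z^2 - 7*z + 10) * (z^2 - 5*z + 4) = z^5 - 9*z^4 + 17*z^3 + 29*z^2 - 78*z + 40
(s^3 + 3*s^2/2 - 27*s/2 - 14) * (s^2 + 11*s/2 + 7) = s^5 + 7*s^4 + 7*s^3/4 - 311*s^2/4 - 343*s/2 - 98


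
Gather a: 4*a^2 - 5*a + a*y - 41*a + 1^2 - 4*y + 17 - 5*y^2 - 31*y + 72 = 4*a^2 + a*(y - 46) - 5*y^2 - 35*y + 90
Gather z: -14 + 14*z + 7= 14*z - 7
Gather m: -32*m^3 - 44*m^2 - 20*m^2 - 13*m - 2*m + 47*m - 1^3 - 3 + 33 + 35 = -32*m^3 - 64*m^2 + 32*m + 64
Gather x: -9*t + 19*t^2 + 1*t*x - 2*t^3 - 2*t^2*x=-2*t^3 + 19*t^2 - 9*t + x*(-2*t^2 + t)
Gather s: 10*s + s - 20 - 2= 11*s - 22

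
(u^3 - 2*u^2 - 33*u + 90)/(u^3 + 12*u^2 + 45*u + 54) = (u^2 - 8*u + 15)/(u^2 + 6*u + 9)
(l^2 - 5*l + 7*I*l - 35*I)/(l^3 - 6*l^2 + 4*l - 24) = (l^2 + l*(-5 + 7*I) - 35*I)/(l^3 - 6*l^2 + 4*l - 24)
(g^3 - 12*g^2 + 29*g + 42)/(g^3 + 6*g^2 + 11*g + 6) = (g^2 - 13*g + 42)/(g^2 + 5*g + 6)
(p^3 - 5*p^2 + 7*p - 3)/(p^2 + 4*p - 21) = (p^2 - 2*p + 1)/(p + 7)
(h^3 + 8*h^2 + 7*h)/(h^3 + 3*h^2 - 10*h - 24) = h*(h^2 + 8*h + 7)/(h^3 + 3*h^2 - 10*h - 24)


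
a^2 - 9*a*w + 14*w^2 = (a - 7*w)*(a - 2*w)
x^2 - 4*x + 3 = (x - 3)*(x - 1)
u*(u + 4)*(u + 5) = u^3 + 9*u^2 + 20*u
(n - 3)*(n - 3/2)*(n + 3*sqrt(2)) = n^3 - 9*n^2/2 + 3*sqrt(2)*n^2 - 27*sqrt(2)*n/2 + 9*n/2 + 27*sqrt(2)/2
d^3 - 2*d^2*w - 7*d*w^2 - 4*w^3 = (d - 4*w)*(d + w)^2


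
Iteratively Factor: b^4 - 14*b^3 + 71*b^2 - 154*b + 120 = (b - 5)*(b^3 - 9*b^2 + 26*b - 24) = (b - 5)*(b - 3)*(b^2 - 6*b + 8) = (b - 5)*(b - 3)*(b - 2)*(b - 4)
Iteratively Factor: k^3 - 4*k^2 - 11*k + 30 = (k - 5)*(k^2 + k - 6) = (k - 5)*(k - 2)*(k + 3)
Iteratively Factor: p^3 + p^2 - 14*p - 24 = (p + 2)*(p^2 - p - 12) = (p + 2)*(p + 3)*(p - 4)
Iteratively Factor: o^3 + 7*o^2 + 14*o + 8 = (o + 1)*(o^2 + 6*o + 8) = (o + 1)*(o + 4)*(o + 2)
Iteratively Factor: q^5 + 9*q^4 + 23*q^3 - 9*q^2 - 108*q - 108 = (q + 3)*(q^4 + 6*q^3 + 5*q^2 - 24*q - 36) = (q - 2)*(q + 3)*(q^3 + 8*q^2 + 21*q + 18) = (q - 2)*(q + 3)^2*(q^2 + 5*q + 6) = (q - 2)*(q + 2)*(q + 3)^2*(q + 3)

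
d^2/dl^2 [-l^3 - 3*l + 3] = -6*l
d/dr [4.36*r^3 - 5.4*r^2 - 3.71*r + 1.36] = 13.08*r^2 - 10.8*r - 3.71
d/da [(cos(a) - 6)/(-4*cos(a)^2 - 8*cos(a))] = (-sin(a) + 12*sin(a)/cos(a)^2 + 12*tan(a))/(4*(cos(a) + 2)^2)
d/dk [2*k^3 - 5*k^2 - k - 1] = 6*k^2 - 10*k - 1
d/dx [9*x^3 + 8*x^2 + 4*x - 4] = 27*x^2 + 16*x + 4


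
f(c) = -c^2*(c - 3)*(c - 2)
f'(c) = -c^2*(c - 3) - c^2*(c - 2) - 2*c*(c - 3)*(c - 2) = c*(-4*c^2 + 15*c - 12)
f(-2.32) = -123.70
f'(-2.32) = 158.52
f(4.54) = -80.62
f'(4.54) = -119.61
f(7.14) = -1084.83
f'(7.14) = -776.96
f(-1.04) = -13.28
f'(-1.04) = 33.20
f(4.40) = -65.05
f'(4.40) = -103.14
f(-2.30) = -120.56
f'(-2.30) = 155.62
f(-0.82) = -7.24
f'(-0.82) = 22.13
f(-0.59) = -3.24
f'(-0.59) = 13.12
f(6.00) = -432.00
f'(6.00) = -396.00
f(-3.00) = -270.00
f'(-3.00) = 279.00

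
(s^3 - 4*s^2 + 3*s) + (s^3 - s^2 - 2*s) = 2*s^3 - 5*s^2 + s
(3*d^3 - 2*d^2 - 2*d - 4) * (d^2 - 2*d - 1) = 3*d^5 - 8*d^4 - d^3 + 2*d^2 + 10*d + 4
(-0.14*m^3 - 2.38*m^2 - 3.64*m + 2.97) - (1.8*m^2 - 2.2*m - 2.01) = -0.14*m^3 - 4.18*m^2 - 1.44*m + 4.98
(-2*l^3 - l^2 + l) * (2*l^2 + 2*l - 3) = -4*l^5 - 6*l^4 + 6*l^3 + 5*l^2 - 3*l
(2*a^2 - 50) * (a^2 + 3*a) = 2*a^4 + 6*a^3 - 50*a^2 - 150*a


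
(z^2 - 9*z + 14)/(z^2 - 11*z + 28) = (z - 2)/(z - 4)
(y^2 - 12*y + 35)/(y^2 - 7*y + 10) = (y - 7)/(y - 2)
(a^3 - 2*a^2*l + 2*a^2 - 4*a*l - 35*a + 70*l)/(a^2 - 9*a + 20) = (a^2 - 2*a*l + 7*a - 14*l)/(a - 4)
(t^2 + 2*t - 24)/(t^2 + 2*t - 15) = (t^2 + 2*t - 24)/(t^2 + 2*t - 15)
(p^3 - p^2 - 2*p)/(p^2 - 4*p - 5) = p*(p - 2)/(p - 5)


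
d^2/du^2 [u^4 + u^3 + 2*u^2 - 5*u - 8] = 12*u^2 + 6*u + 4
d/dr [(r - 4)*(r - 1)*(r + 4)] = 3*r^2 - 2*r - 16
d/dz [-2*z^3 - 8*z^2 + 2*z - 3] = -6*z^2 - 16*z + 2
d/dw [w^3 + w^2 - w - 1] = 3*w^2 + 2*w - 1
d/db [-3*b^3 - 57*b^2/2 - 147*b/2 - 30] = -9*b^2 - 57*b - 147/2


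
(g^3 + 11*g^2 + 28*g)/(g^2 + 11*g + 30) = g*(g^2 + 11*g + 28)/(g^2 + 11*g + 30)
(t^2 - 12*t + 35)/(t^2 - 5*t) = (t - 7)/t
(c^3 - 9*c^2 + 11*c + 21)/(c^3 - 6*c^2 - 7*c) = (c - 3)/c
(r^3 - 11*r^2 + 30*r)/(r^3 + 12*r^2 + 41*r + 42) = r*(r^2 - 11*r + 30)/(r^3 + 12*r^2 + 41*r + 42)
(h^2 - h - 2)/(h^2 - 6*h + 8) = (h + 1)/(h - 4)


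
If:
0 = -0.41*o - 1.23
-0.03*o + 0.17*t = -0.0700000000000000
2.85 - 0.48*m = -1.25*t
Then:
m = 3.49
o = -3.00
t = -0.94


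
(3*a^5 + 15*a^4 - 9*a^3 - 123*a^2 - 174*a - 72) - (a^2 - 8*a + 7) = 3*a^5 + 15*a^4 - 9*a^3 - 124*a^2 - 166*a - 79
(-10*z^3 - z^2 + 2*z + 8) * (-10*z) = 100*z^4 + 10*z^3 - 20*z^2 - 80*z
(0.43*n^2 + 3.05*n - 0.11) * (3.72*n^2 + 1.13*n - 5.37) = 1.5996*n^4 + 11.8319*n^3 + 0.7282*n^2 - 16.5028*n + 0.5907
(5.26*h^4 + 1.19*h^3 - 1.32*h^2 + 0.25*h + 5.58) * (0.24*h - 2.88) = 1.2624*h^5 - 14.8632*h^4 - 3.744*h^3 + 3.8616*h^2 + 0.6192*h - 16.0704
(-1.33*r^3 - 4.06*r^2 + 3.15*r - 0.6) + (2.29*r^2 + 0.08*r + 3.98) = -1.33*r^3 - 1.77*r^2 + 3.23*r + 3.38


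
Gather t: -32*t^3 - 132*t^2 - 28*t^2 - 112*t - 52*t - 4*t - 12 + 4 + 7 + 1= -32*t^3 - 160*t^2 - 168*t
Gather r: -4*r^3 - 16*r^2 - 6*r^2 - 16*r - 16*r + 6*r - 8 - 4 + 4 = -4*r^3 - 22*r^2 - 26*r - 8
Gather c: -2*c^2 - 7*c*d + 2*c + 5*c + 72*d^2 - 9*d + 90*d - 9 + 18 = -2*c^2 + c*(7 - 7*d) + 72*d^2 + 81*d + 9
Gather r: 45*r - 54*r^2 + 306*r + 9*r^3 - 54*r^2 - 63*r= 9*r^3 - 108*r^2 + 288*r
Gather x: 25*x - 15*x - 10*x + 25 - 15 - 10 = 0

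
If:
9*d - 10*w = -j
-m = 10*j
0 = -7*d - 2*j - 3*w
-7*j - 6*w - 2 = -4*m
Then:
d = 46/4493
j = -194/4493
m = 1940/4493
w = 22/4493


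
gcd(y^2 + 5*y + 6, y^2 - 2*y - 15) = y + 3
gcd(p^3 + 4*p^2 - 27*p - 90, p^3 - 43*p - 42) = p + 6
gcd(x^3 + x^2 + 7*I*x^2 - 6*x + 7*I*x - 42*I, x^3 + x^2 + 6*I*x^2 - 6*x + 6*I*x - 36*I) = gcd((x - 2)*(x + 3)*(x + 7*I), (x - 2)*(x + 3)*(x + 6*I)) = x^2 + x - 6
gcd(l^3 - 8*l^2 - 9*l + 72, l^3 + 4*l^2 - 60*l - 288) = l - 8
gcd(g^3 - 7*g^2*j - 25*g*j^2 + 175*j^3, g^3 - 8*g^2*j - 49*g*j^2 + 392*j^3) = g - 7*j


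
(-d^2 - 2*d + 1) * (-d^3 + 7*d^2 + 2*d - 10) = d^5 - 5*d^4 - 17*d^3 + 13*d^2 + 22*d - 10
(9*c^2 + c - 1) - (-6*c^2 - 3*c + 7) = 15*c^2 + 4*c - 8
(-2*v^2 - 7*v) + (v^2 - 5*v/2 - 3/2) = -v^2 - 19*v/2 - 3/2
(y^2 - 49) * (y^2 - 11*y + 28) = y^4 - 11*y^3 - 21*y^2 + 539*y - 1372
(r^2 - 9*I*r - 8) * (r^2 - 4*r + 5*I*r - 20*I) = r^4 - 4*r^3 - 4*I*r^3 + 37*r^2 + 16*I*r^2 - 148*r - 40*I*r + 160*I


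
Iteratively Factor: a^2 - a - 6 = (a - 3)*(a + 2)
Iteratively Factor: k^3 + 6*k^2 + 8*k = (k + 2)*(k^2 + 4*k) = (k + 2)*(k + 4)*(k)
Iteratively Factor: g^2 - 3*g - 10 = (g - 5)*(g + 2)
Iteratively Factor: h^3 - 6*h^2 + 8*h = (h - 2)*(h^2 - 4*h) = h*(h - 2)*(h - 4)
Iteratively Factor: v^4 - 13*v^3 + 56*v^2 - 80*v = (v)*(v^3 - 13*v^2 + 56*v - 80) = v*(v - 4)*(v^2 - 9*v + 20) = v*(v - 5)*(v - 4)*(v - 4)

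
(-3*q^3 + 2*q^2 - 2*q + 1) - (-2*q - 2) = -3*q^3 + 2*q^2 + 3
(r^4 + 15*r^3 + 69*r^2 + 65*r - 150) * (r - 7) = r^5 + 8*r^4 - 36*r^3 - 418*r^2 - 605*r + 1050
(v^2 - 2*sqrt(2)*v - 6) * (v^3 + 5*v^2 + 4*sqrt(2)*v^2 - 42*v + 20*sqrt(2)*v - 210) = v^5 + 2*sqrt(2)*v^4 + 5*v^4 - 64*v^3 + 10*sqrt(2)*v^3 - 320*v^2 + 60*sqrt(2)*v^2 + 252*v + 300*sqrt(2)*v + 1260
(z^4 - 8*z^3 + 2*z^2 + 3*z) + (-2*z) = z^4 - 8*z^3 + 2*z^2 + z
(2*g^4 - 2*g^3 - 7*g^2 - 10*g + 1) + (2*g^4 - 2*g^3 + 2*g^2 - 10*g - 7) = 4*g^4 - 4*g^3 - 5*g^2 - 20*g - 6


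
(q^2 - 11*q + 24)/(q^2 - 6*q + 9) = (q - 8)/(q - 3)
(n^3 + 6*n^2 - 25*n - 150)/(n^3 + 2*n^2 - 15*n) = (n^2 + n - 30)/(n*(n - 3))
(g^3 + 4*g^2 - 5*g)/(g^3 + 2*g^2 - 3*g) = (g + 5)/(g + 3)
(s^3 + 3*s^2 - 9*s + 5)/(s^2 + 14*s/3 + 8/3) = 3*(s^3 + 3*s^2 - 9*s + 5)/(3*s^2 + 14*s + 8)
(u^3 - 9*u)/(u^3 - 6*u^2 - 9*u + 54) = u/(u - 6)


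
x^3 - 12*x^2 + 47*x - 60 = (x - 5)*(x - 4)*(x - 3)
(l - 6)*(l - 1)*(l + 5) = l^3 - 2*l^2 - 29*l + 30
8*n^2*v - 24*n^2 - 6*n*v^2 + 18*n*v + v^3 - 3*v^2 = (-4*n + v)*(-2*n + v)*(v - 3)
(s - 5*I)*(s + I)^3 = s^4 - 2*I*s^3 + 12*s^2 + 14*I*s - 5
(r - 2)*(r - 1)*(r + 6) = r^3 + 3*r^2 - 16*r + 12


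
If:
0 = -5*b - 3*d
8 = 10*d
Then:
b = -12/25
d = 4/5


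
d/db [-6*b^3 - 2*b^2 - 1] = 2*b*(-9*b - 2)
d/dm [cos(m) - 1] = -sin(m)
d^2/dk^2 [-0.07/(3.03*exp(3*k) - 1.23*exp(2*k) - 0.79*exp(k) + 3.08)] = (-0.07*(-18.18*exp(2*k) + 4.92*exp(k) + 1.58)*(-9.09*exp(2*k) + 2.46*exp(k) + 0.79)*exp(k) + (1.9089*exp(2*k) - 0.3444*exp(k) - 0.0553)*(3.03*exp(3*k) - 1.23*exp(2*k) - 0.79*exp(k) + 3.08))*exp(k)/(3.03*exp(3*k) - 1.23*exp(2*k) - 0.79*exp(k) + 3.08)^3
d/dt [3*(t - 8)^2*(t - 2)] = 9*(t - 8)*(t - 4)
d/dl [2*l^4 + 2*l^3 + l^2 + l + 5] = 8*l^3 + 6*l^2 + 2*l + 1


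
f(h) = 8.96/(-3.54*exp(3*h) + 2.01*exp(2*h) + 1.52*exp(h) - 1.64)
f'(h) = 8.96*(10.62*exp(3*h) - 4.02*exp(2*h) - 1.52*exp(h))/(-3.54*exp(3*h) + 2.01*exp(2*h) + 1.52*exp(h) - 1.64)^2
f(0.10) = -3.92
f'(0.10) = 13.31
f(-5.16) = -5.49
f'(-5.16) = -0.03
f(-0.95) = -9.37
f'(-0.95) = -5.63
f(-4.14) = -5.55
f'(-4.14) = -0.09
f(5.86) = -0.00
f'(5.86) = 0.00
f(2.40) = -0.00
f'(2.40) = 0.01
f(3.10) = -0.00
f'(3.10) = 0.00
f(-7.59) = -5.47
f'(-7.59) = -0.00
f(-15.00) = -5.46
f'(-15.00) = 0.00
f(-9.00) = -5.46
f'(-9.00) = 0.00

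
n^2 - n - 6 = (n - 3)*(n + 2)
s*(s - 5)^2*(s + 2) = s^4 - 8*s^3 + 5*s^2 + 50*s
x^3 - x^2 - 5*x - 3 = (x - 3)*(x + 1)^2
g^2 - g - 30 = (g - 6)*(g + 5)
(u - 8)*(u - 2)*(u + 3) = u^3 - 7*u^2 - 14*u + 48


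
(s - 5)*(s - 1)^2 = s^3 - 7*s^2 + 11*s - 5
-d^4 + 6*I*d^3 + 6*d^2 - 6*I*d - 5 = (d - 5*I)*(d - I)*(I*d - I)*(I*d + I)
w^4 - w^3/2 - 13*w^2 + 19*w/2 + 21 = (w - 3)*(w - 2)*(w + 1)*(w + 7/2)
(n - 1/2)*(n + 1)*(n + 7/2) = n^3 + 4*n^2 + 5*n/4 - 7/4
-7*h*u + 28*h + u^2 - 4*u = (-7*h + u)*(u - 4)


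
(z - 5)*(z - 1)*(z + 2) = z^3 - 4*z^2 - 7*z + 10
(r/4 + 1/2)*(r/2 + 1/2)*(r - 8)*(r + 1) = r^4/8 - r^3/2 - 27*r^2/8 - 19*r/4 - 2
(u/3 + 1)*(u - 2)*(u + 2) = u^3/3 + u^2 - 4*u/3 - 4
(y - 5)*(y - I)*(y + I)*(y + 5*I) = y^4 - 5*y^3 + 5*I*y^3 + y^2 - 25*I*y^2 - 5*y + 5*I*y - 25*I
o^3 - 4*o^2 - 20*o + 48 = (o - 6)*(o - 2)*(o + 4)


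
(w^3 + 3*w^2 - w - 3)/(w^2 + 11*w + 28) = (w^3 + 3*w^2 - w - 3)/(w^2 + 11*w + 28)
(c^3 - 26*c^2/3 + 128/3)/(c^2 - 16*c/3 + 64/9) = 3*(c^2 - 6*c - 16)/(3*c - 8)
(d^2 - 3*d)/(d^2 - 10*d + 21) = d/(d - 7)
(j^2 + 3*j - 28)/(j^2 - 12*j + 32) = (j + 7)/(j - 8)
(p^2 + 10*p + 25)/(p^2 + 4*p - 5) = (p + 5)/(p - 1)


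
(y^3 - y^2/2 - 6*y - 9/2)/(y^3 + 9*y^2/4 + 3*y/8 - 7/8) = 4*(2*y^2 - 3*y - 9)/(8*y^2 + 10*y - 7)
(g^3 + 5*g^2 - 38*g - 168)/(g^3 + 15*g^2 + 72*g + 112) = (g - 6)/(g + 4)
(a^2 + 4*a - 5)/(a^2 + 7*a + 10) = (a - 1)/(a + 2)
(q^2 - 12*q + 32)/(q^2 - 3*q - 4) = (q - 8)/(q + 1)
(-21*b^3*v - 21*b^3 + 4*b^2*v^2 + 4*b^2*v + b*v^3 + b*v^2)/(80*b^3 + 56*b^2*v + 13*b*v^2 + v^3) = b*(-21*b^2*v - 21*b^2 + 4*b*v^2 + 4*b*v + v^3 + v^2)/(80*b^3 + 56*b^2*v + 13*b*v^2 + v^3)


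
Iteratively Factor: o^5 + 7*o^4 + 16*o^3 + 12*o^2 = (o)*(o^4 + 7*o^3 + 16*o^2 + 12*o) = o^2*(o^3 + 7*o^2 + 16*o + 12) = o^2*(o + 2)*(o^2 + 5*o + 6) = o^2*(o + 2)^2*(o + 3)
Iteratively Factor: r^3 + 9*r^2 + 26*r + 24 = (r + 4)*(r^2 + 5*r + 6) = (r + 3)*(r + 4)*(r + 2)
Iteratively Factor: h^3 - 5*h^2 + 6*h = (h)*(h^2 - 5*h + 6) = h*(h - 2)*(h - 3)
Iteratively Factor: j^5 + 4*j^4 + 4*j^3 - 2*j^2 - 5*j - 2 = (j + 2)*(j^4 + 2*j^3 - 2*j - 1) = (j + 1)*(j + 2)*(j^3 + j^2 - j - 1) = (j + 1)^2*(j + 2)*(j^2 - 1) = (j - 1)*(j + 1)^2*(j + 2)*(j + 1)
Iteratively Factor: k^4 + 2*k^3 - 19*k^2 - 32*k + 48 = (k + 4)*(k^3 - 2*k^2 - 11*k + 12) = (k - 1)*(k + 4)*(k^2 - k - 12) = (k - 1)*(k + 3)*(k + 4)*(k - 4)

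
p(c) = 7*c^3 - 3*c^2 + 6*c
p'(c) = 21*c^2 - 6*c + 6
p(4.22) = 497.95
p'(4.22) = 354.66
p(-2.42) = -131.30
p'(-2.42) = 143.50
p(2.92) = 166.22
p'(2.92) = 167.53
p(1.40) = 21.73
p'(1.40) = 38.76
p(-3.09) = -253.71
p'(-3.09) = 225.05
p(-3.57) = -378.15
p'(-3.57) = 295.06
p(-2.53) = -147.74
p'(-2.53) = 155.60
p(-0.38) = -3.10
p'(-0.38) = 11.31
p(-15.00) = -24390.00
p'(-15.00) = 4821.00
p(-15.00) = -24390.00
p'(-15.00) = 4821.00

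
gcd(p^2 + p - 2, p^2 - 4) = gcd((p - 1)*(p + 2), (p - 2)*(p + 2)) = p + 2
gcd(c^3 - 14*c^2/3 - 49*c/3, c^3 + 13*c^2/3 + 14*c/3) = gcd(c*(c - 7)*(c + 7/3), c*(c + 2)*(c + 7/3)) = c^2 + 7*c/3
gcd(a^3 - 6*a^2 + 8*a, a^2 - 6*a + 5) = 1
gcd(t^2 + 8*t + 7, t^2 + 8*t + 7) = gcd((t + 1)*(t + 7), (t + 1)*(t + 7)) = t^2 + 8*t + 7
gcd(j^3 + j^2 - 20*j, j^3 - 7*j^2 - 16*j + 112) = j - 4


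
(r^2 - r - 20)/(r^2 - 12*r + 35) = (r + 4)/(r - 7)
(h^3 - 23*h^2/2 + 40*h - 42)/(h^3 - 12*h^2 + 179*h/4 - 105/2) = 2*(h - 2)/(2*h - 5)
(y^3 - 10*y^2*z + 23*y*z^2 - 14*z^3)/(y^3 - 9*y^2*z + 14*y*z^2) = (y - z)/y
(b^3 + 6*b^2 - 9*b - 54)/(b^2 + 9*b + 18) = b - 3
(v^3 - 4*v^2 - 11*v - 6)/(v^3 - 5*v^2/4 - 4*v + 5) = 4*(v^3 - 4*v^2 - 11*v - 6)/(4*v^3 - 5*v^2 - 16*v + 20)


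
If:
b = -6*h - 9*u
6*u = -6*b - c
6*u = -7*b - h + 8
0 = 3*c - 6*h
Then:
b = -24/5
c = -128/5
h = -64/5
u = 136/15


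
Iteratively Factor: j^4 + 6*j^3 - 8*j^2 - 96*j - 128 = (j + 4)*(j^3 + 2*j^2 - 16*j - 32) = (j + 2)*(j + 4)*(j^2 - 16) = (j - 4)*(j + 2)*(j + 4)*(j + 4)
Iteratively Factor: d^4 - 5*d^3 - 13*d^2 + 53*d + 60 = (d - 4)*(d^3 - d^2 - 17*d - 15) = (d - 4)*(d + 1)*(d^2 - 2*d - 15) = (d - 5)*(d - 4)*(d + 1)*(d + 3)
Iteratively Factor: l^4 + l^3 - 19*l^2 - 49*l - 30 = (l - 5)*(l^3 + 6*l^2 + 11*l + 6) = (l - 5)*(l + 1)*(l^2 + 5*l + 6) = (l - 5)*(l + 1)*(l + 2)*(l + 3)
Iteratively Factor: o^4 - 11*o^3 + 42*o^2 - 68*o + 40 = (o - 2)*(o^3 - 9*o^2 + 24*o - 20) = (o - 2)^2*(o^2 - 7*o + 10) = (o - 2)^3*(o - 5)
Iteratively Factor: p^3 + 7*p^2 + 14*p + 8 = (p + 2)*(p^2 + 5*p + 4) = (p + 1)*(p + 2)*(p + 4)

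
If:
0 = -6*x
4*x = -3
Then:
No Solution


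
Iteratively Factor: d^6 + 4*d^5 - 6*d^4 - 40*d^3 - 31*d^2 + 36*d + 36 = (d - 1)*(d^5 + 5*d^4 - d^3 - 41*d^2 - 72*d - 36) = (d - 1)*(d + 1)*(d^4 + 4*d^3 - 5*d^2 - 36*d - 36) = (d - 1)*(d + 1)*(d + 2)*(d^3 + 2*d^2 - 9*d - 18) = (d - 1)*(d + 1)*(d + 2)^2*(d^2 - 9) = (d - 3)*(d - 1)*(d + 1)*(d + 2)^2*(d + 3)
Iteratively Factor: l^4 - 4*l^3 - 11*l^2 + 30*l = (l - 2)*(l^3 - 2*l^2 - 15*l) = (l - 5)*(l - 2)*(l^2 + 3*l) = l*(l - 5)*(l - 2)*(l + 3)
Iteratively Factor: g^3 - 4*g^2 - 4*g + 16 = (g - 2)*(g^2 - 2*g - 8) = (g - 2)*(g + 2)*(g - 4)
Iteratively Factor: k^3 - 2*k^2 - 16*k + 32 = (k - 2)*(k^2 - 16) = (k - 4)*(k - 2)*(k + 4)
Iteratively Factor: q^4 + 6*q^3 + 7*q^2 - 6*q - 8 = (q + 2)*(q^3 + 4*q^2 - q - 4) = (q - 1)*(q + 2)*(q^2 + 5*q + 4) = (q - 1)*(q + 1)*(q + 2)*(q + 4)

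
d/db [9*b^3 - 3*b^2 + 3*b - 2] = 27*b^2 - 6*b + 3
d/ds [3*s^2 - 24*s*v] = 6*s - 24*v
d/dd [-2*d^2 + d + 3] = 1 - 4*d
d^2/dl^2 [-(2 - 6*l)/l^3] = 12*(3*l - 2)/l^5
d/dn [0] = 0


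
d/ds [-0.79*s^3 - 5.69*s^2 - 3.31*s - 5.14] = -2.37*s^2 - 11.38*s - 3.31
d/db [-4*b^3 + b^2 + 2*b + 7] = -12*b^2 + 2*b + 2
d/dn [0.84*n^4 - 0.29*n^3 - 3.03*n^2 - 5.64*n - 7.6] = 3.36*n^3 - 0.87*n^2 - 6.06*n - 5.64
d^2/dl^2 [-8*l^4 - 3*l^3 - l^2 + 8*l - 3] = -96*l^2 - 18*l - 2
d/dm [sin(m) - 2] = cos(m)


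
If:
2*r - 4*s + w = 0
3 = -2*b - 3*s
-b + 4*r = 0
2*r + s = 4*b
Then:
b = -6/25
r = -3/50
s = -21/25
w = -81/25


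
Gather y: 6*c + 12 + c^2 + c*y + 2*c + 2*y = c^2 + 8*c + y*(c + 2) + 12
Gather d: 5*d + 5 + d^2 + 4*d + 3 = d^2 + 9*d + 8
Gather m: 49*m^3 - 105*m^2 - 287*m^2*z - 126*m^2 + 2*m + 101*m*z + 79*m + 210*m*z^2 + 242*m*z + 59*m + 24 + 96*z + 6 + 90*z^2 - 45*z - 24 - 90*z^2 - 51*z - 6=49*m^3 + m^2*(-287*z - 231) + m*(210*z^2 + 343*z + 140)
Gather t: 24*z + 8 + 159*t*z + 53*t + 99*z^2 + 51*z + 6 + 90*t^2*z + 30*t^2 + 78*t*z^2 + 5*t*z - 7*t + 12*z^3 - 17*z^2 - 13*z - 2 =t^2*(90*z + 30) + t*(78*z^2 + 164*z + 46) + 12*z^3 + 82*z^2 + 62*z + 12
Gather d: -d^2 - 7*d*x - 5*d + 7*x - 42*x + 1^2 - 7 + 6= -d^2 + d*(-7*x - 5) - 35*x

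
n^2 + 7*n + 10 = (n + 2)*(n + 5)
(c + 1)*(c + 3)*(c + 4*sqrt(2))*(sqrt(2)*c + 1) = sqrt(2)*c^4 + 4*sqrt(2)*c^3 + 9*c^3 + 7*sqrt(2)*c^2 + 36*c^2 + 16*sqrt(2)*c + 27*c + 12*sqrt(2)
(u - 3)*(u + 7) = u^2 + 4*u - 21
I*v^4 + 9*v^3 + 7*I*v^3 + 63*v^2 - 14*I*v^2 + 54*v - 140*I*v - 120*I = (v + 6)*(v - 5*I)*(v - 4*I)*(I*v + I)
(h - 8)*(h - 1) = h^2 - 9*h + 8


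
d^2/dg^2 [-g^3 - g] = -6*g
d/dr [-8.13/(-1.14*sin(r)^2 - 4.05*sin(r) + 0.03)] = -(18.5364*sin(r) + 32.9265)*cos(r)/(1.14*sin(r)^2 + 4.05*sin(r) - 0.03)^2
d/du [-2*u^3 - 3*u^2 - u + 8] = -6*u^2 - 6*u - 1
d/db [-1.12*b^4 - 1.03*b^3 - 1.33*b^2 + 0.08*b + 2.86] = -4.48*b^3 - 3.09*b^2 - 2.66*b + 0.08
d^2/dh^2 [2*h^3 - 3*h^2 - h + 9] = 12*h - 6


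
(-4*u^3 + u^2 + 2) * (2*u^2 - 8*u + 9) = -8*u^5 + 34*u^4 - 44*u^3 + 13*u^2 - 16*u + 18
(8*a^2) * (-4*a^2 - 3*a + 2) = -32*a^4 - 24*a^3 + 16*a^2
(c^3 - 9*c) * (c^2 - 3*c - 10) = c^5 - 3*c^4 - 19*c^3 + 27*c^2 + 90*c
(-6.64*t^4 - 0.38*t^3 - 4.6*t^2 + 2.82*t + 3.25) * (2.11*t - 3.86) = -14.0104*t^5 + 24.8286*t^4 - 8.2392*t^3 + 23.7062*t^2 - 4.0277*t - 12.545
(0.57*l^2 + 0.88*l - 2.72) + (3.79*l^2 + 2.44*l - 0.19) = 4.36*l^2 + 3.32*l - 2.91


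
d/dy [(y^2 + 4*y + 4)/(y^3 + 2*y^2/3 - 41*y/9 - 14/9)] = 9*(-9*y^4 - 72*y^3 - 173*y^2 - 76*y + 108)/(81*y^6 + 108*y^5 - 702*y^4 - 744*y^3 + 1513*y^2 + 1148*y + 196)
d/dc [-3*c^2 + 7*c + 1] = 7 - 6*c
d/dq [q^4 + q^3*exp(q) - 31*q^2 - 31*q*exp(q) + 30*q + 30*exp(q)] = q^3*exp(q) + 4*q^3 + 3*q^2*exp(q) - 31*q*exp(q) - 62*q - exp(q) + 30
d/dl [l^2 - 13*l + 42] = 2*l - 13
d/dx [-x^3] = -3*x^2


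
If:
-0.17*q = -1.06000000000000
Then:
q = 6.24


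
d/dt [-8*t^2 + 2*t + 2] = 2 - 16*t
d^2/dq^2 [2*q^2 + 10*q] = 4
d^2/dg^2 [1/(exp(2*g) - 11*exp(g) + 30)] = ((11 - 4*exp(g))*(exp(2*g) - 11*exp(g) + 30) + 2*(2*exp(g) - 11)^2*exp(g))*exp(g)/(exp(2*g) - 11*exp(g) + 30)^3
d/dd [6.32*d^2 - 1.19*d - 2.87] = 12.64*d - 1.19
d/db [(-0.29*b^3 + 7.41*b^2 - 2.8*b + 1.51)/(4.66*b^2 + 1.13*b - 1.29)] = (-1.3514*b^4 - 0.6554*b^3 + 22.5436*b^2 - 33.191*b + 1.9057)/(21.7156*b^4 + 10.5316*b^3 - 10.7459*b^2 - 2.9154*b + 1.6641)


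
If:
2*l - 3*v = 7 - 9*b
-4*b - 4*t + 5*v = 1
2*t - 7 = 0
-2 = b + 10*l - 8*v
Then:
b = 145/96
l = 193/64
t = 7/2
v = 101/24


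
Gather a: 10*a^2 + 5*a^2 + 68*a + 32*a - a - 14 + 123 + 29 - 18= 15*a^2 + 99*a + 120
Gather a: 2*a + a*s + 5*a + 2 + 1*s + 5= a*(s + 7) + s + 7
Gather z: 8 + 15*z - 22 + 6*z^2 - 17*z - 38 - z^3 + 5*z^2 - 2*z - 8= -z^3 + 11*z^2 - 4*z - 60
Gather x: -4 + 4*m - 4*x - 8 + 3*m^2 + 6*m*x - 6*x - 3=3*m^2 + 4*m + x*(6*m - 10) - 15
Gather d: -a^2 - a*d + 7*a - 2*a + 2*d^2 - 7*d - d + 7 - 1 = -a^2 + 5*a + 2*d^2 + d*(-a - 8) + 6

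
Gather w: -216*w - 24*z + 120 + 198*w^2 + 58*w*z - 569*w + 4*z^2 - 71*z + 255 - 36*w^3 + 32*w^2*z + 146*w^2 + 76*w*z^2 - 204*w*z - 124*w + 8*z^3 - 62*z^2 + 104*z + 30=-36*w^3 + w^2*(32*z + 344) + w*(76*z^2 - 146*z - 909) + 8*z^3 - 58*z^2 + 9*z + 405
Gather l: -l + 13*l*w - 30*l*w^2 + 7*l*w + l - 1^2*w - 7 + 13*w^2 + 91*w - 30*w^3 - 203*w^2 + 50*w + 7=l*(-30*w^2 + 20*w) - 30*w^3 - 190*w^2 + 140*w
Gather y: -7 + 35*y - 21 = 35*y - 28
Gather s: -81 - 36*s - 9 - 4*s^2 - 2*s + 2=-4*s^2 - 38*s - 88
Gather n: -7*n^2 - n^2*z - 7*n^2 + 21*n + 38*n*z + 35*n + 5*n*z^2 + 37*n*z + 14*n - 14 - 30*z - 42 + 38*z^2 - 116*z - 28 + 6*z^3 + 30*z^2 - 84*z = n^2*(-z - 14) + n*(5*z^2 + 75*z + 70) + 6*z^3 + 68*z^2 - 230*z - 84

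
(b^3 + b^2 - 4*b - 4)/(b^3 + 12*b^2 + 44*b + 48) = (b^2 - b - 2)/(b^2 + 10*b + 24)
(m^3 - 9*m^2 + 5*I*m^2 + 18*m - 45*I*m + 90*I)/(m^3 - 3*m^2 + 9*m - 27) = (m^2 + m*(-6 + 5*I) - 30*I)/(m^2 + 9)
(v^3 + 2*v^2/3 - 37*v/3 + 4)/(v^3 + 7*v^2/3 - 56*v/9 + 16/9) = 3*(v - 3)/(3*v - 4)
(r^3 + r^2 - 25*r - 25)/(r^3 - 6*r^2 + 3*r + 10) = (r + 5)/(r - 2)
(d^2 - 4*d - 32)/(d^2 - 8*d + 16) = (d^2 - 4*d - 32)/(d^2 - 8*d + 16)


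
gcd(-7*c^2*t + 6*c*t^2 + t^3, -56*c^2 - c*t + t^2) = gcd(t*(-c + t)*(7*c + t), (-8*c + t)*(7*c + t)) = 7*c + t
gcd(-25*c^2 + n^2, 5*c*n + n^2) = 5*c + n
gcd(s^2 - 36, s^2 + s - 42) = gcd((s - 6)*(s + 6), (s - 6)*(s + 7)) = s - 6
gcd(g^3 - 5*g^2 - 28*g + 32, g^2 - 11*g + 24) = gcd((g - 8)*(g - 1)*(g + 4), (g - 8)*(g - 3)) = g - 8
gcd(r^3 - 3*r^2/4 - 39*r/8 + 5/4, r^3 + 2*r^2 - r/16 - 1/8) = r^2 + 7*r/4 - 1/2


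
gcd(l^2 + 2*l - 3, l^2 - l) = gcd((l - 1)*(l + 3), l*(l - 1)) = l - 1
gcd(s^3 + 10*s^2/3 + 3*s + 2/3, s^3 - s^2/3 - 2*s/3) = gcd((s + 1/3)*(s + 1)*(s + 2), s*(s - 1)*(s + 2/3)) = 1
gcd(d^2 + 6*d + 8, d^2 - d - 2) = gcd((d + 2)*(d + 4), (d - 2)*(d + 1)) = 1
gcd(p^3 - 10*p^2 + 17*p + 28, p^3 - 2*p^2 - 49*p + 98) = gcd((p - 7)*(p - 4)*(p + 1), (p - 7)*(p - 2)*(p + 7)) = p - 7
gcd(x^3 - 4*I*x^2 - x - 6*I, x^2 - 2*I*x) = x - 2*I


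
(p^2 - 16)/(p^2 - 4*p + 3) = (p^2 - 16)/(p^2 - 4*p + 3)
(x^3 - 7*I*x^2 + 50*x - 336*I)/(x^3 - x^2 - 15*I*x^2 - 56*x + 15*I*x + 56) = (x^2 + I*x + 42)/(x^2 - x*(1 + 7*I) + 7*I)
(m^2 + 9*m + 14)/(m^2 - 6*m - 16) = (m + 7)/(m - 8)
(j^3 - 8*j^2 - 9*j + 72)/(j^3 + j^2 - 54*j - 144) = (j - 3)/(j + 6)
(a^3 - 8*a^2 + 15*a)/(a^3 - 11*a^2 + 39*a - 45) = a/(a - 3)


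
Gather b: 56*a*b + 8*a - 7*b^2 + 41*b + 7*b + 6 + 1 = 8*a - 7*b^2 + b*(56*a + 48) + 7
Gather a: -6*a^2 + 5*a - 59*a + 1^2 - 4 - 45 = -6*a^2 - 54*a - 48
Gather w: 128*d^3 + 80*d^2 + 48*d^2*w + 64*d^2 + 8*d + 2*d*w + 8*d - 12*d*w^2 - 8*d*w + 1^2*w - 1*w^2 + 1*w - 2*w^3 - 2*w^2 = 128*d^3 + 144*d^2 + 16*d - 2*w^3 + w^2*(-12*d - 3) + w*(48*d^2 - 6*d + 2)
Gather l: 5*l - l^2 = -l^2 + 5*l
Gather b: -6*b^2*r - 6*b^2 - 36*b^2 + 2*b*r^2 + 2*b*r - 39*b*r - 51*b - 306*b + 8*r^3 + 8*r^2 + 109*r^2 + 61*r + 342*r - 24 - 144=b^2*(-6*r - 42) + b*(2*r^2 - 37*r - 357) + 8*r^3 + 117*r^2 + 403*r - 168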